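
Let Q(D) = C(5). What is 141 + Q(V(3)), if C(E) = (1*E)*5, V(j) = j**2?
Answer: 166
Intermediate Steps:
C(E) = 5*E (C(E) = E*5 = 5*E)
Q(D) = 25 (Q(D) = 5*5 = 25)
141 + Q(V(3)) = 141 + 25 = 166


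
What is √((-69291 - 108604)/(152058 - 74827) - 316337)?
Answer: 13*I*√11164769612458/77231 ≈ 562.44*I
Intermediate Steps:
√((-69291 - 108604)/(152058 - 74827) - 316337) = √(-177895/77231 - 316337) = √(-24431200742/77231) = 13*I*√11164769612458/77231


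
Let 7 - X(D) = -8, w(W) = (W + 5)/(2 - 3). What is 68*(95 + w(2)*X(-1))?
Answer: -680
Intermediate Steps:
w(W) = -5 - W (w(W) = (5 + W)/(-1) = (5 + W)*(-1) = -5 - W)
X(D) = 15 (X(D) = 7 - 1*(-8) = 7 + 8 = 15)
68*(95 + w(2)*X(-1)) = 68*(95 + (-5 - 1*2)*15) = 68*(95 + (-5 - 2)*15) = 68*(95 - 7*15) = 68*(95 - 105) = 68*(-10) = -680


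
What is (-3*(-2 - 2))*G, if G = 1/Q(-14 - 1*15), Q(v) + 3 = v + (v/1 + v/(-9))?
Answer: -27/130 ≈ -0.20769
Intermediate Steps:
Q(v) = -3 + 17*v/9 (Q(v) = -3 + (v + (v/1 + v/(-9))) = -3 + (v + (v*1 + v*(-⅑))) = -3 + (v + (v - v/9)) = -3 + (v + 8*v/9) = -3 + 17*v/9)
G = -9/520 (G = 1/(-3 + 17*(-14 - 1*15)/9) = 1/(-3 + 17*(-14 - 15)/9) = 1/(-3 + (17/9)*(-29)) = 1/(-3 - 493/9) = 1/(-520/9) = -9/520 ≈ -0.017308)
(-3*(-2 - 2))*G = -3*(-2 - 2)*(-9/520) = -3*(-4)*(-9/520) = 12*(-9/520) = -27/130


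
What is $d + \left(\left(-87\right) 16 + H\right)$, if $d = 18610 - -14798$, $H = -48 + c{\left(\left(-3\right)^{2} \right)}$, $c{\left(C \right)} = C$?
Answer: $31977$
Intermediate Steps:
$H = -39$ ($H = -48 + \left(-3\right)^{2} = -48 + 9 = -39$)
$d = 33408$ ($d = 18610 + 14798 = 33408$)
$d + \left(\left(-87\right) 16 + H\right) = 33408 - 1431 = 31977$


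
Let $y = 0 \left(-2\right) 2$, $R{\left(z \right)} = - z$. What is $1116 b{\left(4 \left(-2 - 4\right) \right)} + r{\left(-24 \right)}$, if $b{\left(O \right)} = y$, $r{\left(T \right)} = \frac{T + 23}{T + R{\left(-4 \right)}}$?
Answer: $\frac{1}{20} \approx 0.05$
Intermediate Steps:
$r{\left(T \right)} = \frac{23 + T}{4 + T}$ ($r{\left(T \right)} = \frac{T + 23}{T - -4} = \frac{23 + T}{T + 4} = \frac{23 + T}{4 + T}$)
$y = 0$ ($y = 0 \cdot 2 = 0$)
$b{\left(O \right)} = 0$
$1116 b{\left(4 \left(-2 - 4\right) \right)} + r{\left(-24 \right)} = 1116 \cdot 0 + \frac{23 - 24}{4 - 24} = 0 + \frac{1}{-20} \left(-1\right) = 0 - - \frac{1}{20} = 0 + \frac{1}{20} = \frac{1}{20}$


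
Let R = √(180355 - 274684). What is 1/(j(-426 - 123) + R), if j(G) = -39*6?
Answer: -26/16565 - I*√10481/49695 ≈ -0.0015696 - 0.0020601*I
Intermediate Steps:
j(G) = -234
R = 3*I*√10481 (R = √(-94329) = 3*I*√10481 ≈ 307.13*I)
1/(j(-426 - 123) + R) = 1/(-234 + 3*I*√10481)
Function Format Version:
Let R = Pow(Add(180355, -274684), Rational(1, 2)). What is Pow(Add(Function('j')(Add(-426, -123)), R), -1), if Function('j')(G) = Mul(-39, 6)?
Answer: Add(Rational(-26, 16565), Mul(Rational(-1, 49695), I, Pow(10481, Rational(1, 2)))) ≈ Add(-0.0015696, Mul(-0.0020601, I))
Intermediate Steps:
Function('j')(G) = -234
R = Mul(3, I, Pow(10481, Rational(1, 2))) (R = Pow(-94329, Rational(1, 2)) = Mul(3, I, Pow(10481, Rational(1, 2))) ≈ Mul(307.13, I))
Pow(Add(Function('j')(Add(-426, -123)), R), -1) = Pow(Add(-234, Mul(3, I, Pow(10481, Rational(1, 2)))), -1)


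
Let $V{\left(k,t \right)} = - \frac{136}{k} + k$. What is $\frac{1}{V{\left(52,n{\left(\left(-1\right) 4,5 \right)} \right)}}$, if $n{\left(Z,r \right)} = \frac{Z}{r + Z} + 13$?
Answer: $\frac{13}{642} \approx 0.020249$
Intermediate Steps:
$n{\left(Z,r \right)} = 13 + \frac{Z}{Z + r}$ ($n{\left(Z,r \right)} = \frac{Z}{Z + r} + 13 = 13 + \frac{Z}{Z + r}$)
$V{\left(k,t \right)} = k - \frac{136}{k}$
$\frac{1}{V{\left(52,n{\left(\left(-1\right) 4,5 \right)} \right)}} = \frac{1}{52 - \frac{136}{52}} = \frac{1}{52 - \frac{34}{13}} = \frac{1}{\frac{642}{13}} = \frac{13}{642}$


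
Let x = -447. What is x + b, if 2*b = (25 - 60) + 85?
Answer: -422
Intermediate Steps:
b = 25 (b = ((25 - 60) + 85)/2 = (-35 + 85)/2 = (½)*50 = 25)
x + b = -447 + 25 = -422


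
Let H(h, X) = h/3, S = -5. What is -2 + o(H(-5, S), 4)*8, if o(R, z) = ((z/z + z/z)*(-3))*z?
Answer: -194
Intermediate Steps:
H(h, X) = h/3 (H(h, X) = h*(⅓) = h/3)
o(R, z) = -6*z (o(R, z) = ((1 + 1)*(-3))*z = (2*(-3))*z = -6*z)
-2 + o(H(-5, S), 4)*8 = -2 - 6*4*8 = -2 - 24*8 = -2 - 192 = -194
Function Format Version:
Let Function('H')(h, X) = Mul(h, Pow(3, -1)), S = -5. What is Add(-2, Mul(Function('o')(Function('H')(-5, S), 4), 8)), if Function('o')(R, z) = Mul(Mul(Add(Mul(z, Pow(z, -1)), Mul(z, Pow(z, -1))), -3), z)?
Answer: -194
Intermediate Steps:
Function('H')(h, X) = Mul(Rational(1, 3), h) (Function('H')(h, X) = Mul(h, Rational(1, 3)) = Mul(Rational(1, 3), h))
Function('o')(R, z) = Mul(-6, z) (Function('o')(R, z) = Mul(Mul(Add(1, 1), -3), z) = Mul(Mul(2, -3), z) = Mul(-6, z))
Add(-2, Mul(Function('o')(Function('H')(-5, S), 4), 8)) = Add(-2, Mul(Mul(-6, 4), 8)) = Add(-2, Mul(-24, 8)) = Add(-2, -192) = -194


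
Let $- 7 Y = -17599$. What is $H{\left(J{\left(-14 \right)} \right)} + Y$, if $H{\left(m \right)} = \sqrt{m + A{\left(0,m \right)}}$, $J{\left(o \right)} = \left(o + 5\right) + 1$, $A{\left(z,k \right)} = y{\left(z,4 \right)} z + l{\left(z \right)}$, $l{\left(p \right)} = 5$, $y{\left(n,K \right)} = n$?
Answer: $\frac{17599}{7} + i \sqrt{3} \approx 2514.1 + 1.732 i$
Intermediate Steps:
$Y = \frac{17599}{7}$ ($Y = \left(- \frac{1}{7}\right) \left(-17599\right) = \frac{17599}{7} \approx 2514.1$)
$A{\left(z,k \right)} = 5 + z^{2}$ ($A{\left(z,k \right)} = z z + 5 = z^{2} + 5 = 5 + z^{2}$)
$J{\left(o \right)} = 6 + o$ ($J{\left(o \right)} = \left(5 + o\right) + 1 = 6 + o$)
$H{\left(m \right)} = \sqrt{5 + m}$ ($H{\left(m \right)} = \sqrt{m + \left(5 + 0^{2}\right)} = \sqrt{m + \left(5 + 0\right)} = \sqrt{m + 5} = \sqrt{5 + m}$)
$H{\left(J{\left(-14 \right)} \right)} + Y = \sqrt{5 + \left(6 - 14\right)} + \frac{17599}{7} = \sqrt{5 - 8} + \frac{17599}{7} = \sqrt{-3} + \frac{17599}{7} = i \sqrt{3} + \frac{17599}{7} = \frac{17599}{7} + i \sqrt{3}$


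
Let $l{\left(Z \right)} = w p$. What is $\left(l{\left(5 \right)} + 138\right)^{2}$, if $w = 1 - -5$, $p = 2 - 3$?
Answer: $17424$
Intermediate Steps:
$p = -1$ ($p = 2 - 3 = -1$)
$w = 6$ ($w = 1 + 5 = 6$)
$l{\left(Z \right)} = -6$ ($l{\left(Z \right)} = 6 \left(-1\right) = -6$)
$\left(l{\left(5 \right)} + 138\right)^{2} = \left(-6 + 138\right)^{2} = 132^{2} = 17424$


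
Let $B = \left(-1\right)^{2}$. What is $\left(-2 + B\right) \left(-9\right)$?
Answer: $9$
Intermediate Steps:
$B = 1$
$\left(-2 + B\right) \left(-9\right) = \left(-2 + 1\right) \left(-9\right) = \left(-1\right) \left(-9\right) = 9$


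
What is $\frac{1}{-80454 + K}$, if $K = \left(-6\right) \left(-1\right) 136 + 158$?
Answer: $- \frac{1}{79480} \approx -1.2582 \cdot 10^{-5}$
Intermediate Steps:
$K = 974$ ($K = 6 \cdot 136 + 158 = 816 + 158 = 974$)
$\frac{1}{-80454 + K} = \frac{1}{-80454 + 974} = \frac{1}{-79480} = - \frac{1}{79480}$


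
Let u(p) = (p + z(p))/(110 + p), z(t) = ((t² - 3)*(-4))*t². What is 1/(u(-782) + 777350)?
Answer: 16/35627653619 ≈ 4.4909e-10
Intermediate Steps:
z(t) = t²*(12 - 4*t²) (z(t) = ((-3 + t²)*(-4))*t² = (12 - 4*t²)*t² = t²*(12 - 4*t²))
u(p) = (p + 4*p²*(3 - p²))/(110 + p)
1/(u(-782) + 777350) = 1/(-782*(1 + 4*(-782)*(3 - 1*(-782)²))/(110 - 782) + 777350) = 1/(-782*(1 + 4*(-782)*(3 - 1*611524))/(-672) + 777350) = 1/(-782*(-1/672)*(1 + 4*(-782)*(3 - 611524)) + 777350) = 1/(-782*(-1/672)*(1 + 4*(-782)*(-611521)) + 777350) = 1/(-782*(-1/672)*(1 + 1912837688) + 777350) = 1/(-782*(-1/672)*1912837689 + 777350) = 1/(35615216019/16 + 777350) = 1/(35627653619/16) = 16/35627653619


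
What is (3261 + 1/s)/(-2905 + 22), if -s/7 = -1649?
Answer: -37641724/33278469 ≈ -1.1311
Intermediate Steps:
s = 11543 (s = -7*(-1649) = 11543)
(3261 + 1/s)/(-2905 + 22) = (3261 + 1/11543)/(-2905 + 22) = (3261 + 1/11543)/(-2883) = (37641724/11543)*(-1/2883) = -37641724/33278469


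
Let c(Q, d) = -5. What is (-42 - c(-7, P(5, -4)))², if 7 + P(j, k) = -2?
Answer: 1369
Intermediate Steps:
P(j, k) = -9 (P(j, k) = -7 - 2 = -9)
(-42 - c(-7, P(5, -4)))² = (-42 - 1*(-5))² = (-42 + 5)² = (-37)² = 1369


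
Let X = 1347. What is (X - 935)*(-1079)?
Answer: -444548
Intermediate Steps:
(X - 935)*(-1079) = (1347 - 935)*(-1079) = 412*(-1079) = -444548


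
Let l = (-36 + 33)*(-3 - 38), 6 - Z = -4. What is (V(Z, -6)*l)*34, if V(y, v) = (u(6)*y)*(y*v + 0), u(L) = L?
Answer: -15055200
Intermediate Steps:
Z = 10 (Z = 6 - 1*(-4) = 6 + 4 = 10)
l = 123 (l = -3*(-41) = 123)
V(y, v) = 6*v*y**2 (V(y, v) = (6*y)*(y*v + 0) = (6*y)*(v*y + 0) = (6*y)*(v*y) = 6*v*y**2)
(V(Z, -6)*l)*34 = ((6*(-6)*10**2)*123)*34 = ((6*(-6)*100)*123)*34 = -3600*123*34 = -442800*34 = -15055200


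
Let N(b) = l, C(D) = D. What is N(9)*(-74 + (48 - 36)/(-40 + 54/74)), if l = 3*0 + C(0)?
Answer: 0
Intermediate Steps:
l = 0 (l = 3*0 + 0 = 0 + 0 = 0)
N(b) = 0
N(9)*(-74 + (48 - 36)/(-40 + 54/74)) = 0*(-74 + (48 - 36)/(-40 + 54/74)) = 0*(-74 + 12/(-40 + 54*(1/74))) = 0*(-74 + 12/(-40 + 27/37)) = 0*(-74 + 12/(-1453/37)) = 0*(-74 + 12*(-37/1453)) = 0*(-74 - 444/1453) = 0*(-107966/1453) = 0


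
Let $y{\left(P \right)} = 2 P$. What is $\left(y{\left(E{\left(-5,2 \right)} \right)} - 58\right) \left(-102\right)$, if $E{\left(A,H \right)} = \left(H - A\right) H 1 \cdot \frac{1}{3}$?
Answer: $4964$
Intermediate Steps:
$E{\left(A,H \right)} = \frac{H \left(H - A\right)}{3}$ ($E{\left(A,H \right)} = H \left(H - A\right) 1 \cdot \frac{1}{3} = H \left(H - A\right) \frac{1}{3} = \frac{H \left(H - A\right)}{3}$)
$\left(y{\left(E{\left(-5,2 \right)} \right)} - 58\right) \left(-102\right) = \left(2 \cdot \frac{1}{3} \cdot 2 \left(2 - -5\right) - 58\right) \left(-102\right) = \left(2 \cdot \frac{1}{3} \cdot 2 \left(2 + 5\right) - 58\right) \left(-102\right) = \left(2 \cdot \frac{1}{3} \cdot 2 \cdot 7 - 58\right) \left(-102\right) = \left(2 \cdot \frac{14}{3} - 58\right) \left(-102\right) = \left(\frac{28}{3} - 58\right) \left(-102\right) = \left(- \frac{146}{3}\right) \left(-102\right) = 4964$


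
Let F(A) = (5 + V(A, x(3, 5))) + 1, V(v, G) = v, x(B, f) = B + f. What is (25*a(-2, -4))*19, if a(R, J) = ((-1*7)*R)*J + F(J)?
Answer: -25650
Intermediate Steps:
F(A) = 6 + A (F(A) = (5 + A) + 1 = 6 + A)
a(R, J) = 6 + J - 7*J*R (a(R, J) = ((-1*7)*R)*J + (6 + J) = (-7*R)*J + (6 + J) = -7*J*R + (6 + J) = 6 + J - 7*J*R)
(25*a(-2, -4))*19 = (25*(6 - 4 - 7*(-4)*(-2)))*19 = (25*(6 - 4 - 56))*19 = (25*(-54))*19 = -1350*19 = -25650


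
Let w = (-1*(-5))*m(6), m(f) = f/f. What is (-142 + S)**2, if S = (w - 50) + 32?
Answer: 24025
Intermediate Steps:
m(f) = 1
w = 5 (w = -1*(-5)*1 = 5*1 = 5)
S = -13 (S = (5 - 50) + 32 = -45 + 32 = -13)
(-142 + S)**2 = (-142 - 13)**2 = (-155)**2 = 24025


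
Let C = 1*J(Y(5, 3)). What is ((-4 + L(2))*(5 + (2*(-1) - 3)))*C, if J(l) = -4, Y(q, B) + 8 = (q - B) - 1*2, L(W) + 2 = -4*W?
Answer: 0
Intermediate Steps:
L(W) = -2 - 4*W
Y(q, B) = -10 + q - B (Y(q, B) = -8 + ((q - B) - 1*2) = -8 + ((q - B) - 2) = -8 + (-2 + q - B) = -10 + q - B)
C = -4 (C = 1*(-4) = -4)
((-4 + L(2))*(5 + (2*(-1) - 3)))*C = ((-4 + (-2 - 4*2))*(5 + (2*(-1) - 3)))*(-4) = ((-4 + (-2 - 8))*(5 + (-2 - 3)))*(-4) = ((-4 - 10)*(5 - 5))*(-4) = -14*0*(-4) = 0*(-4) = 0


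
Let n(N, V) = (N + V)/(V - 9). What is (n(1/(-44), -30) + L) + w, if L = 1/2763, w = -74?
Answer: -115735051/1580436 ≈ -73.230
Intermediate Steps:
n(N, V) = (N + V)/(-9 + V)
L = 1/2763 ≈ 0.00036193
(n(1/(-44), -30) + L) + w = ((1/(-44) - 30)/(-9 - 30) + 1/2763) - 74 = ((-1/44 - 30)/(-39) + 1/2763) - 74 = (-1/39*(-1321/44) + 1/2763) - 74 = (1321/1716 + 1/2763) - 74 = 1217213/1580436 - 74 = -115735051/1580436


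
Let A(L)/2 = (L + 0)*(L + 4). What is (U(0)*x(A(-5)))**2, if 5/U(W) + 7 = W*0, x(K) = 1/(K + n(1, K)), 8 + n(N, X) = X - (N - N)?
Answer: 25/7056 ≈ 0.0035431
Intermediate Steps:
n(N, X) = -8 + X (n(N, X) = -8 + (X - (N - N)) = -8 + (X - 1*0) = -8 + (X + 0) = -8 + X)
A(L) = 2*L*(4 + L) (A(L) = 2*((L + 0)*(L + 4)) = 2*(L*(4 + L)) = 2*L*(4 + L))
x(K) = 1/(-8 + 2*K) (x(K) = 1/(K + (-8 + K)) = 1/(-8 + 2*K))
U(W) = -5/7 (U(W) = 5/(-7 + W*0) = 5/(-7 + 0) = 5/(-7) = 5*(-1/7) = -5/7)
(U(0)*x(A(-5)))**2 = (-5/(14*(-4 + 2*(-5)*(4 - 5))))**2 = (-5/(14*(-4 + 2*(-5)*(-1))))**2 = (-5/(14*(-4 + 10)))**2 = (-5/(14*6))**2 = (-5/7*1/12)**2 = (-5/84)**2 = 25/7056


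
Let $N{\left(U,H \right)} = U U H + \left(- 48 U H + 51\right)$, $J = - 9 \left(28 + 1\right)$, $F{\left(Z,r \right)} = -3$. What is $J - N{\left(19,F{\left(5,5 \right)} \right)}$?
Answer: $-1965$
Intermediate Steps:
$J = -261$ ($J = \left(-9\right) 29 = -261$)
$N{\left(U,H \right)} = 51 + H U^{2} - 48 H U$ ($N{\left(U,H \right)} = U^{2} H - \left(-51 + 48 H U\right) = H U^{2} - \left(-51 + 48 H U\right) = 51 + H U^{2} - 48 H U$)
$J - N{\left(19,F{\left(5,5 \right)} \right)} = -261 - \left(51 - 3 \cdot 19^{2} - \left(-144\right) 19\right) = -261 - \left(51 - 1083 + 2736\right) = -261 - 1704 = -1965$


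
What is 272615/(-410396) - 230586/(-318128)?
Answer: 141162631/2331401048 ≈ 0.060548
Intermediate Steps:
272615/(-410396) - 230586/(-318128) = 272615*(-1/410396) - 230586*(-1/318128) = -38945/58628 + 115293/159064 = 141162631/2331401048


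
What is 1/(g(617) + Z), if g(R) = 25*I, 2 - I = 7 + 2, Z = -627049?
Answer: -1/627224 ≈ -1.5943e-6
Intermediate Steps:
I = -7 (I = 2 - (7 + 2) = 2 - 1*9 = 2 - 9 = -7)
g(R) = -175 (g(R) = 25*(-7) = -175)
1/(g(617) + Z) = 1/(-175 - 627049) = 1/(-627224) = -1/627224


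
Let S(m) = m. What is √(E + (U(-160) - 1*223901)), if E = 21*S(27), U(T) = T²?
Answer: I*√197734 ≈ 444.67*I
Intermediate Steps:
E = 567 (E = 21*27 = 567)
√(E + (U(-160) - 1*223901)) = √(567 + ((-160)² - 1*223901)) = √(567 + (25600 - 223901)) = √(567 - 198301) = √(-197734) = I*√197734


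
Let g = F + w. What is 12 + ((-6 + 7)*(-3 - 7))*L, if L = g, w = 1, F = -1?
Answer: 12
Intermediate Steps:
g = 0 (g = -1 + 1 = 0)
L = 0
12 + ((-6 + 7)*(-3 - 7))*L = 12 + ((-6 + 7)*(-3 - 7))*0 = 12 + (1*(-10))*0 = 12 - 10*0 = 12 + 0 = 12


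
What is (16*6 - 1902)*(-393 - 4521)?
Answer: 8874684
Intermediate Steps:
(16*6 - 1902)*(-393 - 4521) = (96 - 1902)*(-4914) = -1806*(-4914) = 8874684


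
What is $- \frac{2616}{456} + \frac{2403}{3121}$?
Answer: $- \frac{294532}{59299} \approx -4.9669$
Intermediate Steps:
$- \frac{2616}{456} + \frac{2403}{3121} = \left(-2616\right) \frac{1}{456} + 2403 \cdot \frac{1}{3121} = - \frac{109}{19} + \frac{2403}{3121} = - \frac{294532}{59299}$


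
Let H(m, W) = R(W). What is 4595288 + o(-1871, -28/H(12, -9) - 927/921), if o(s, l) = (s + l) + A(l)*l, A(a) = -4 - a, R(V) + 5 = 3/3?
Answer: 432919878593/94249 ≈ 4.5934e+6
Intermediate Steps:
R(V) = -4 (R(V) = -5 + 3/3 = -5 + 3*(⅓) = -5 + 1 = -4)
H(m, W) = -4
o(s, l) = l + s + l*(-4 - l) (o(s, l) = (s + l) + (-4 - l)*l = (l + s) + l*(-4 - l) = l + s + l*(-4 - l))
4595288 + o(-1871, -28/H(12, -9) - 927/921) = 4595288 + ((-28/(-4) - 927/921) - 1871 - (-28/(-4) - 927/921)*(4 + (-28/(-4) - 927/921))) = 4595288 + ((-28*(-¼) - 927*1/921) - 1871 - (-28*(-¼) - 927*1/921)*(4 + (-28*(-¼) - 927*1/921))) = 4595288 + ((7 - 309/307) - 1871 - (7 - 309/307)*(4 + (7 - 309/307))) = 4595288 + (1840/307 - 1871 - 1*1840/307*(4 + 1840/307)) = 4595288 + (1840/307 - 1871 - 1*1840/307*3068/307) = 4595288 + (1840/307 - 1871 - 5645120/94249) = 4595288 - 181420119/94249 = 432919878593/94249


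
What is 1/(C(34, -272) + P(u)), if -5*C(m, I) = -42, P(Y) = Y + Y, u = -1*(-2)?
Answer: 5/62 ≈ 0.080645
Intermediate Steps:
u = 2
P(Y) = 2*Y
C(m, I) = 42/5 (C(m, I) = -⅕*(-42) = 42/5)
1/(C(34, -272) + P(u)) = 1/(42/5 + 2*2) = 1/(42/5 + 4) = 1/(62/5) = 5/62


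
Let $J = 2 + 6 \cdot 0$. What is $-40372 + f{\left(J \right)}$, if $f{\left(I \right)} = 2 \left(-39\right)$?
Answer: $-40450$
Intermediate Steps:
$J = 2$ ($J = 2 + 0 = 2$)
$f{\left(I \right)} = -78$
$-40372 + f{\left(J \right)} = -40372 - 78 = -40450$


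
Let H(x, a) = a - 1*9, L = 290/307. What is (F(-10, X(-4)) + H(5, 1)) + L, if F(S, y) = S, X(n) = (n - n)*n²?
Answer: -5236/307 ≈ -17.055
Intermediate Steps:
L = 290/307 (L = 290*(1/307) = 290/307 ≈ 0.94463)
H(x, a) = -9 + a (H(x, a) = a - 9 = -9 + a)
X(n) = 0 (X(n) = 0*n² = 0)
(F(-10, X(-4)) + H(5, 1)) + L = (-10 + (-9 + 1)) + 290/307 = (-10 - 8) + 290/307 = -18 + 290/307 = -5236/307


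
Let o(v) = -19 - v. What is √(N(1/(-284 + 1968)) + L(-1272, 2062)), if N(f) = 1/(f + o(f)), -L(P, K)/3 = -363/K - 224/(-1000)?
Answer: I*√188510236030/979450 ≈ 0.44329*I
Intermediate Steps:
L(P, K) = -84/125 + 1089/K (L(P, K) = -3*(-363/K - 224/(-1000)) = -3*(-363/K - 224*(-1/1000)) = -3*(-363/K + 28/125) = -3*(28/125 - 363/K) = -84/125 + 1089/K)
N(f) = -1/19 (N(f) = 1/(f + (-19 - f)) = 1/(-19) = -1/19)
√(N(1/(-284 + 1968)) + L(-1272, 2062)) = √(-1/19 + (-84/125 + 1089/2062)) = √(-1/19 - 37083/257750) = √(-962327/4897250) = I*√188510236030/979450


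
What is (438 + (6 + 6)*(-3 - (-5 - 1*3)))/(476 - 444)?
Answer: 249/16 ≈ 15.563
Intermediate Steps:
(438 + (6 + 6)*(-3 - (-5 - 1*3)))/(476 - 444) = (438 + 12*(-3 - (-5 - 3)))/32 = (438 + 12*(-3 - 1*(-8)))*(1/32) = (438 + 12*(-3 + 8))*(1/32) = (438 + 12*5)*(1/32) = (438 + 60)*(1/32) = 498*(1/32) = 249/16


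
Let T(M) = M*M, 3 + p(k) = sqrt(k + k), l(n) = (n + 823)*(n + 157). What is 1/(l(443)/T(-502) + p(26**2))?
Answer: -4347069/412789042211 + 7938252002*sqrt(2)/412789042211 ≈ 0.027186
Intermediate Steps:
l(n) = (157 + n)*(823 + n) (l(n) = (823 + n)*(157 + n) = (157 + n)*(823 + n))
p(k) = -3 + sqrt(2)*sqrt(k) (p(k) = -3 + sqrt(k + k) = -3 + sqrt(2*k) = -3 + sqrt(2)*sqrt(k))
T(M) = M**2
1/(l(443)/T(-502) + p(26**2)) = 1/((129211 + 443**2 + 980*443)/((-502)**2) + (-3 + sqrt(2)*sqrt(26**2))) = 1/((129211 + 196249 + 434140)/252004 + (-3 + sqrt(2)*sqrt(676))) = 1/(759600*(1/252004) + (-3 + sqrt(2)*26)) = 1/(189900/63001 + (-3 + 26*sqrt(2))) = 1/(897/63001 + 26*sqrt(2))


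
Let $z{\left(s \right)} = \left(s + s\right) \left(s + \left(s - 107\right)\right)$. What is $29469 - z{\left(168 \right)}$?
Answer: $-47475$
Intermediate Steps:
$z{\left(s \right)} = 2 s \left(-107 + 2 s\right)$ ($z{\left(s \right)} = 2 s \left(s + \left(-107 + s\right)\right) = 2 s \left(-107 + 2 s\right)$)
$29469 - z{\left(168 \right)} = 29469 - 2 \cdot 168 \left(-107 + 2 \cdot 168\right) = 29469 - 2 \cdot 168 \left(-107 + 336\right) = 29469 - 2 \cdot 168 \cdot 229 = 29469 - 76944 = -47475$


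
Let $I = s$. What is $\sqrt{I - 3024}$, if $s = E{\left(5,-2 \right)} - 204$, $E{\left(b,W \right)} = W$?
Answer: $i \sqrt{3230} \approx 56.833 i$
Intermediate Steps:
$s = -206$ ($s = -2 - 204 = -206$)
$I = -206$
$\sqrt{I - 3024} = \sqrt{-206 - 3024} = \sqrt{-3230} = i \sqrt{3230}$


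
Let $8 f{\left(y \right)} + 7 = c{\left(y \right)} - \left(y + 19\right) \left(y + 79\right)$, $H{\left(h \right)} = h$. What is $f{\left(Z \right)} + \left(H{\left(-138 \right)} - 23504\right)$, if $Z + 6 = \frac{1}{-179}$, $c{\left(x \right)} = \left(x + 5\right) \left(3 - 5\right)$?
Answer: $- \frac{6090657939}{256328} \approx -23761.0$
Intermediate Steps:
$c{\left(x \right)} = -10 - 2 x$ ($c{\left(x \right)} = \left(5 + x\right) \left(-2\right) = -10 - 2 x$)
$Z = - \frac{1075}{179}$ ($Z = -6 + \frac{1}{-179} = -6 - \frac{1}{179} = - \frac{1075}{179} \approx -6.0056$)
$f{\left(y \right)} = - \frac{17}{8} - \frac{y}{4} - \frac{\left(19 + y\right) \left(79 + y\right)}{8}$ ($f{\left(y \right)} = - \frac{7}{8} + \frac{\left(-10 - 2 y\right) - \left(y + 19\right) \left(y + 79\right)}{8} = - \frac{7}{8} + \frac{\left(-10 - 2 y\right) - \left(19 + y\right) \left(79 + y\right)}{8} = - \frac{7}{8} + \frac{-10 - 2 y - \left(19 + y\right) \left(79 + y\right)}{8} = - \frac{7}{8} - \left(\frac{5}{4} + \frac{y}{4} + \frac{\left(19 + y\right) \left(79 + y\right)}{8}\right) = - \frac{17}{8} - \frac{y}{4} - \frac{\left(19 + y\right) \left(79 + y\right)}{8}$)
$f{\left(Z \right)} + \left(H{\left(-138 \right)} - 23504\right) = \left(- \frac{759}{4} - - \frac{26875}{358} - \frac{\left(- \frac{1075}{179}\right)^{2}}{8}\right) - 23642 = \left(- \frac{759}{4} + \frac{26875}{358} - \frac{1155625}{256328}\right) - 23642 = - \frac{30551363}{256328} - 23642 = - \frac{6090657939}{256328}$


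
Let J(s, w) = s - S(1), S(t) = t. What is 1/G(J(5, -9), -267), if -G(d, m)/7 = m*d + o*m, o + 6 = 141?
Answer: 1/259791 ≈ 3.8493e-6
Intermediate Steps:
o = 135 (o = -6 + 141 = 135)
J(s, w) = -1 + s (J(s, w) = s - 1*1 = s - 1 = -1 + s)
G(d, m) = -945*m - 7*d*m (G(d, m) = -7*(m*d + 135*m) = -7*(d*m + 135*m) = -7*(135*m + d*m) = -945*m - 7*d*m)
1/G(J(5, -9), -267) = 1/(-7*(-267)*(135 + (-1 + 5))) = 1/(-7*(-267)*(135 + 4)) = 1/(-7*(-267)*139) = 1/259791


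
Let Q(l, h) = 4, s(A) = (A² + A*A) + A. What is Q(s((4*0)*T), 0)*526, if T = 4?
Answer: 2104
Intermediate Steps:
s(A) = A + 2*A² (s(A) = (A² + A²) + A = 2*A² + A = A + 2*A²)
Q(s((4*0)*T), 0)*526 = 4*526 = 2104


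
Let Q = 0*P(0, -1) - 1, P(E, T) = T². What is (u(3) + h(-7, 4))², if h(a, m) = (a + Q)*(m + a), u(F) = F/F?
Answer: 625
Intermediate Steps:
u(F) = 1
Q = -1 (Q = 0*(-1)² - 1 = 0*1 - 1 = 0 - 1 = -1)
h(a, m) = (-1 + a)*(a + m) (h(a, m) = (a - 1)*(m + a) = (-1 + a)*(a + m))
(u(3) + h(-7, 4))² = (1 + ((-7)² - 1*(-7) - 1*4 - 7*4))² = (1 + (49 + 7 - 4 - 28))² = (1 + 24)² = 25² = 625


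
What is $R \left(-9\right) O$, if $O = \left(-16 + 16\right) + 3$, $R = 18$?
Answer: $-486$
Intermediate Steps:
$O = 3$ ($O = 0 + 3 = 3$)
$R \left(-9\right) O = 18 \left(-9\right) 3 = \left(-162\right) 3 = -486$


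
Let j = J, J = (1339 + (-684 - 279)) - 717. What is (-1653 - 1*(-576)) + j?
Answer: -1418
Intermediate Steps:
J = -341 (J = (1339 - 963) - 717 = 376 - 717 = -341)
j = -341
(-1653 - 1*(-576)) + j = (-1653 - 1*(-576)) - 341 = (-1653 + 576) - 341 = -1077 - 341 = -1418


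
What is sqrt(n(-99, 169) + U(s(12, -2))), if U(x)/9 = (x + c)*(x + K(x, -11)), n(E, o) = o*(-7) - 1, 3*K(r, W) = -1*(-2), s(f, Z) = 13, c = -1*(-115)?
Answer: 4*sqrt(910) ≈ 120.66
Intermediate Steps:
c = 115
K(r, W) = 2/3 (K(r, W) = (-1*(-2))/3 = (1/3)*2 = 2/3)
n(E, o) = -1 - 7*o (n(E, o) = -7*o - 1 = -1 - 7*o)
U(x) = 9*(115 + x)*(2/3 + x) (U(x) = 9*((x + 115)*(x + 2/3)) = 9*((115 + x)*(2/3 + x)) = 9*(115 + x)*(2/3 + x))
sqrt(n(-99, 169) + U(s(12, -2))) = sqrt((-1 - 7*169) + (690 + 9*13**2 + 1041*13)) = sqrt((-1 - 1183) + (690 + 9*169 + 13533)) = sqrt(-1184 + (690 + 1521 + 13533)) = sqrt(-1184 + 15744) = sqrt(14560) = 4*sqrt(910)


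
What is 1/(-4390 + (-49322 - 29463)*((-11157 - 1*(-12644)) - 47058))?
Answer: 1/3590306845 ≈ 2.7853e-10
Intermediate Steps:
1/(-4390 + (-49322 - 29463)*((-11157 - 1*(-12644)) - 47058)) = 1/(-4390 - 78785*((-11157 + 12644) - 47058)) = 1/(-4390 - 78785*(1487 - 47058)) = 1/(-4390 - 78785*(-45571)) = 1/(-4390 + 3590311235) = 1/3590306845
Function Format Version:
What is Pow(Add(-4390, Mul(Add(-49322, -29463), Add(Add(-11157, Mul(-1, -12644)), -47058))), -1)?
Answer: Rational(1, 3590306845) ≈ 2.7853e-10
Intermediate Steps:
Pow(Add(-4390, Mul(Add(-49322, -29463), Add(Add(-11157, Mul(-1, -12644)), -47058))), -1) = Pow(Add(-4390, Mul(-78785, Add(Add(-11157, 12644), -47058))), -1) = Pow(Add(-4390, Mul(-78785, Add(1487, -47058))), -1) = Pow(Add(-4390, Mul(-78785, -45571)), -1) = Pow(Add(-4390, 3590311235), -1) = Pow(3590306845, -1) = Rational(1, 3590306845)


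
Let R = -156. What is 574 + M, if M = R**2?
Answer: 24910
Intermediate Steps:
M = 24336 (M = (-156)**2 = 24336)
574 + M = 574 + 24336 = 24910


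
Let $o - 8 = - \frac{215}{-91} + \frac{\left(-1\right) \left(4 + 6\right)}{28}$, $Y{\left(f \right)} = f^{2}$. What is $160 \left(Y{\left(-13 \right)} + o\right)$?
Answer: $\frac{2606320}{91} \approx 28641.0$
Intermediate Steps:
$o = \frac{1821}{182}$ ($o = 8 + \left(- \frac{215}{-91} + \frac{\left(-1\right) \left(4 + 6\right)}{28}\right) = 8 + \left(\left(-215\right) \left(- \frac{1}{91}\right) + \left(-1\right) 10 \cdot \frac{1}{28}\right) = 8 + \left(\frac{215}{91} - \frac{5}{14}\right) = 8 + \frac{365}{182} = \frac{1821}{182} \approx 10.005$)
$160 \left(Y{\left(-13 \right)} + o\right) = 160 \left(\left(-13\right)^{2} + \frac{1821}{182}\right) = 160 \left(169 + \frac{1821}{182}\right) = 160 \cdot \frac{32579}{182} = \frac{2606320}{91}$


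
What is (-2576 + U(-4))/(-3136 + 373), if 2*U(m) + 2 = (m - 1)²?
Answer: 5129/5526 ≈ 0.92816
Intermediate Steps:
U(m) = -1 + (-1 + m)²/2 (U(m) = -1 + (m - 1)²/2 = -1 + (-1 + m)²/2)
(-2576 + U(-4))/(-3136 + 373) = (-2576 + (-1 + (-1 - 4)²/2))/(-3136 + 373) = (-2576 + (-1 + (½)*(-5)²))/(-2763) = (-2576 + (-1 + (½)*25))*(-1/2763) = (-2576 + (-1 + 25/2))*(-1/2763) = (-2576 + 23/2)*(-1/2763) = -5129/2*(-1/2763) = 5129/5526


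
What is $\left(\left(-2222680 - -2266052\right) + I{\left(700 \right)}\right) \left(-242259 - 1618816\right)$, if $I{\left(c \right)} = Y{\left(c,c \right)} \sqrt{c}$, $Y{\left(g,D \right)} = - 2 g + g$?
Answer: $-80718544900 + 13027525000 \sqrt{7} \approx -4.6251 \cdot 10^{10}$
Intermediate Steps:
$Y{\left(g,D \right)} = - g$
$I{\left(c \right)} = - c^{\frac{3}{2}}$ ($I{\left(c \right)} = - c \sqrt{c} = - c^{\frac{3}{2}}$)
$\left(\left(-2222680 - -2266052\right) + I{\left(700 \right)}\right) \left(-242259 - 1618816\right) = \left(\left(-2222680 - -2266052\right) - 700^{\frac{3}{2}}\right) \left(-242259 - 1618816\right) = \left(\left(-2222680 + 2266052\right) - 7000 \sqrt{7}\right) \left(-1861075\right) = \left(43372 - 7000 \sqrt{7}\right) \left(-1861075\right) = -80718544900 + 13027525000 \sqrt{7}$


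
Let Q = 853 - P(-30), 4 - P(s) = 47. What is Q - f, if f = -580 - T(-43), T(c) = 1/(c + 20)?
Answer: 33947/23 ≈ 1476.0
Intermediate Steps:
P(s) = -43 (P(s) = 4 - 1*47 = 4 - 47 = -43)
Q = 896 (Q = 853 - 1*(-43) = 853 + 43 = 896)
T(c) = 1/(20 + c)
f = -13339/23 (f = -580 - 1/(20 - 43) = -580 - 1/(-23) = -580 - 1*(-1/23) = -580 + 1/23 = -13339/23 ≈ -579.96)
Q - f = 896 - 1*(-13339/23) = 896 + 13339/23 = 33947/23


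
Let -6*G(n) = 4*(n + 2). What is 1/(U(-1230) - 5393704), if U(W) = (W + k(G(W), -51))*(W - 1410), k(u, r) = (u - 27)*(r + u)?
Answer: -3/4819709512 ≈ -6.2244e-10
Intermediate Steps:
G(n) = -4/3 - 2*n/3 (G(n) = -2*(n + 2)/3 = -2*(2 + n)/3 = -(8 + 4*n)/6 = -4/3 - 2*n/3)
k(u, r) = (-27 + u)*(r + u)
U(W) = (-1410 + W)*(1481 + (-4/3 - 2*W/3)² + 53*W) (U(W) = (W + ((-4/3 - 2*W/3)² - 27*(-51) - 27*(-4/3 - 2*W/3) - 51*(-4/3 - 2*W/3)))*(W - 1410) = (W + ((-4/3 - 2*W/3)² + 1377 + (36 + 18*W) + (68 + 34*W)))*(-1410 + W) = (W + (1481 + (-4/3 - 2*W/3)² + 52*W))*(-1410 + W) = (1481 + (-4/3 - 2*W/3)² + 53*W)*(-1410 + W) = (-1410 + W)*(1481 + (-4/3 - 2*W/3)² + 53*W))
1/(U(-1230) - 5393704) = 1/((-6272150/3 - 681785/9*(-1230) - 5147/9*(-1230)² + (4/9)*(-1230)³) - 5393704) = 1/((-6272150/3 + 279531850/3 - 5147/9*1512900 + (4/9)*(-1860867000)) - 5393704) = 1/((-6272150/3 + 279531850/3 - 865210700 - 827052000) - 5393704) = 1/(-4803528400/3 - 5393704) = 1/(-4819709512/3) = -3/4819709512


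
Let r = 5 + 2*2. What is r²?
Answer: 81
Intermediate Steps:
r = 9 (r = 5 + 4 = 9)
r² = 9² = 81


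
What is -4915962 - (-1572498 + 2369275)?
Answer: -5712739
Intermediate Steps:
-4915962 - (-1572498 + 2369275) = -4915962 - 1*796777 = -4915962 - 796777 = -5712739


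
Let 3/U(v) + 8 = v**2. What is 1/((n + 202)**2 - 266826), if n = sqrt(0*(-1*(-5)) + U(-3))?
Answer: -226019/51084098713 - 404*sqrt(3)/51084098713 ≈ -4.4381e-6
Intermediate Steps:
U(v) = 3/(-8 + v**2)
n = sqrt(3) (n = sqrt(0*(-1*(-5)) + 3/(-8 + (-3)**2)) = sqrt(0*5 + 3/(-8 + 9)) = sqrt(0 + 3/1) = sqrt(0 + 3*1) = sqrt(0 + 3) = sqrt(3) ≈ 1.7320)
1/((n + 202)**2 - 266826) = 1/((sqrt(3) + 202)**2 - 266826) = 1/((202 + sqrt(3))**2 - 266826) = 1/(-266826 + (202 + sqrt(3))**2)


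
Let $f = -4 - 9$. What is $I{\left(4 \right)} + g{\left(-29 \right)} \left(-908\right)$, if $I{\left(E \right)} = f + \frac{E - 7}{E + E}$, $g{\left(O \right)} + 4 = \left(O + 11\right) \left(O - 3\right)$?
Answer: $- \frac{4155115}{8} \approx -5.1939 \cdot 10^{5}$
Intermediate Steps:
$f = -13$
$g{\left(O \right)} = -4 + \left(-3 + O\right) \left(11 + O\right)$ ($g{\left(O \right)} = -4 + \left(O + 11\right) \left(O - 3\right) = -4 + \left(11 + O\right) \left(-3 + O\right) = -4 + \left(-3 + O\right) \left(11 + O\right)$)
$I{\left(E \right)} = -13 + \frac{-7 + E}{2 E}$ ($I{\left(E \right)} = -13 + \frac{E - 7}{E + E} = -13 + \frac{-7 + E}{2 E}$)
$I{\left(4 \right)} + g{\left(-29 \right)} \left(-908\right) = \frac{-7 - 100}{2 \cdot 4} + \left(-37 + \left(-29\right)^{2} + 8 \left(-29\right)\right) \left(-908\right) = \frac{1}{2} \cdot \frac{1}{4} \left(-7 - 100\right) + \left(-37 + 841 - 232\right) \left(-908\right) = \frac{1}{2} \cdot \frac{1}{4} \left(-107\right) + 572 \left(-908\right) = - \frac{107}{8} - 519376 = - \frac{4155115}{8}$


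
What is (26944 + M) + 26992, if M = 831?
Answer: 54767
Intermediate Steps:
(26944 + M) + 26992 = (26944 + 831) + 26992 = 27775 + 26992 = 54767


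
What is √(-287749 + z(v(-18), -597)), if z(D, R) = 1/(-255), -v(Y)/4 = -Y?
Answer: 2*I*√4677719745/255 ≈ 536.42*I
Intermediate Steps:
v(Y) = 4*Y (v(Y) = -(-4)*Y = 4*Y)
z(D, R) = -1/255
√(-287749 + z(v(-18), -597)) = √(-287749 - 1/255) = √(-73375996/255) = 2*I*√4677719745/255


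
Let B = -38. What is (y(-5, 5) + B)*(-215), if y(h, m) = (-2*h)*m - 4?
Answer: -1720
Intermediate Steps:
y(h, m) = -4 - 2*h*m (y(h, m) = -2*h*m - 4 = -4 - 2*h*m)
(y(-5, 5) + B)*(-215) = ((-4 - 2*(-5)*5) - 38)*(-215) = ((-4 + 50) - 38)*(-215) = (46 - 38)*(-215) = 8*(-215) = -1720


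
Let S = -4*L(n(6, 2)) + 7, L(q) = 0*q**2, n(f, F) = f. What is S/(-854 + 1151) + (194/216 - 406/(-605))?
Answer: 34691/21780 ≈ 1.5928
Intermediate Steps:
L(q) = 0
S = 7 (S = -4*0 + 7 = 0 + 7 = 7)
S/(-854 + 1151) + (194/216 - 406/(-605)) = 7/(-854 + 1151) + (194/216 - 406/(-605)) = 7/297 + (194*(1/216) - 406*(-1/605)) = (1/297)*7 + (97/108 + 406/605) = 7/297 + 102533/65340 = 34691/21780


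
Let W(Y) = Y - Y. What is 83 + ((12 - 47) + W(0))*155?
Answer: -5342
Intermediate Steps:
W(Y) = 0
83 + ((12 - 47) + W(0))*155 = 83 + ((12 - 47) + 0)*155 = 83 + (-35 + 0)*155 = 83 - 35*155 = 83 - 5425 = -5342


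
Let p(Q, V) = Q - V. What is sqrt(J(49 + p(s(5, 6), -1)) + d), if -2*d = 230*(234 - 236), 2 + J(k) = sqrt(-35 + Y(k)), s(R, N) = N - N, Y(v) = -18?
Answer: sqrt(228 + I*sqrt(53)) ≈ 15.102 + 0.241*I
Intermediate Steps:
s(R, N) = 0
J(k) = -2 + I*sqrt(53) (J(k) = -2 + sqrt(-35 - 18) = -2 + sqrt(-53) = -2 + I*sqrt(53))
d = 230 (d = -115*(234 - 236) = -115*(-2) = -1/2*(-460) = 230)
sqrt(J(49 + p(s(5, 6), -1)) + d) = sqrt((-2 + I*sqrt(53)) + 230) = sqrt(228 + I*sqrt(53))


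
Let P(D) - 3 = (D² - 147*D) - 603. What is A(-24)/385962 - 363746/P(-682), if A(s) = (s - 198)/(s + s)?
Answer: -561558086215/871931385744 ≈ -0.64404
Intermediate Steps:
A(s) = (-198 + s)/(2*s) (A(s) = (-198 + s)/((2*s)) = (-198 + s)*(1/(2*s)) = (-198 + s)/(2*s))
P(D) = -600 + D² - 147*D (P(D) = 3 + ((D² - 147*D) - 603) = 3 + (-603 + D² - 147*D) = -600 + D² - 147*D)
A(-24)/385962 - 363746/P(-682) = ((½)*(-198 - 24)/(-24))/385962 - 363746/(-600 + (-682)² - 147*(-682)) = ((½)*(-1/24)*(-222))*(1/385962) - 363746/(-600 + 465124 + 100254) = (37/8)*(1/385962) - 363746/564778 = 37/3087696 - 363746*1/564778 = 37/3087696 - 181873/282389 = -561558086215/871931385744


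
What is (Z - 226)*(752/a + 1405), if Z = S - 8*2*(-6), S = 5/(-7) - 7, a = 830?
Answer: -562446764/2905 ≈ -1.9361e+5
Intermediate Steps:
S = -54/7 (S = 5*(-⅐) - 7 = -5/7 - 7 = -54/7 ≈ -7.7143)
Z = 618/7 (Z = -54/7 - 8*2*(-6) = -54/7 - 16*(-6) = -54/7 - 1*(-96) = -54/7 + 96 = 618/7 ≈ 88.286)
(Z - 226)*(752/a + 1405) = (618/7 - 226)*(752/830 + 1405) = -964*(752*(1/830) + 1405)/7 = -964*(376/415 + 1405)/7 = -964/7*583451/415 = -562446764/2905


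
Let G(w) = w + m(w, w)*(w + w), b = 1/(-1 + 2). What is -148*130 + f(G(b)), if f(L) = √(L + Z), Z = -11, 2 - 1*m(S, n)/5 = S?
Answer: -19240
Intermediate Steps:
m(S, n) = 10 - 5*S
b = 1 (b = 1/1 = 1)
G(w) = w + 2*w*(10 - 5*w) (G(w) = w + (10 - 5*w)*(w + w) = w + (10 - 5*w)*(2*w) = w + 2*w*(10 - 5*w))
f(L) = √(-11 + L) (f(L) = √(L - 11) = √(-11 + L))
-148*130 + f(G(b)) = -148*130 + √(-11 + 1*(21 - 10*1)) = -19240 + √(-11 + 1*(21 - 10)) = -19240 + √(-11 + 1*11) = -19240 + √(-11 + 11) = -19240 + √0 = -19240 + 0 = -19240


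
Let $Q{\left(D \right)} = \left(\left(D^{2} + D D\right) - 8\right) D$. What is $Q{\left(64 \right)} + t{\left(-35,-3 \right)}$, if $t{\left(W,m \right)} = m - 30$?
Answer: $523743$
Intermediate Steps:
$t{\left(W,m \right)} = -30 + m$
$Q{\left(D \right)} = D \left(-8 + 2 D^{2}\right)$ ($Q{\left(D \right)} = \left(\left(D^{2} + D^{2}\right) - 8\right) D = \left(2 D^{2} - 8\right) D = \left(-8 + 2 D^{2}\right) D = D \left(-8 + 2 D^{2}\right)$)
$Q{\left(64 \right)} + t{\left(-35,-3 \right)} = 2 \cdot 64 \left(-4 + 64^{2}\right) - 33 = 2 \cdot 64 \left(-4 + 4096\right) - 33 = 2 \cdot 64 \cdot 4092 - 33 = 523776 - 33 = 523743$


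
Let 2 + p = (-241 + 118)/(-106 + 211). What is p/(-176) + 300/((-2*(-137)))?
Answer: 939207/843920 ≈ 1.1129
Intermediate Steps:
p = -111/35 (p = -2 + (-241 + 118)/(-106 + 211) = -2 - 123/105 = -2 - 123*1/105 = -2 - 41/35 = -111/35 ≈ -3.1714)
p/(-176) + 300/((-2*(-137))) = -111/35/(-176) + 300/((-2*(-137))) = -111/35*(-1/176) + 300/274 = 111/6160 + 300*(1/274) = 111/6160 + 150/137 = 939207/843920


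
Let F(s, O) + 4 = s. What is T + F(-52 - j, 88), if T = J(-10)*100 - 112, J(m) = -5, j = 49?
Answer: -717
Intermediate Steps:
F(s, O) = -4 + s
T = -612 (T = -5*100 - 112 = -500 - 112 = -612)
T + F(-52 - j, 88) = -612 + (-4 + (-52 - 1*49)) = -612 + (-4 + (-52 - 49)) = -612 + (-4 - 101) = -612 - 105 = -717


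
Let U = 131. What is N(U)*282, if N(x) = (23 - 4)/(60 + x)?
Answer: 5358/191 ≈ 28.052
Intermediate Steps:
N(x) = 19/(60 + x)
N(U)*282 = (19/(60 + 131))*282 = (19/191)*282 = 5358/191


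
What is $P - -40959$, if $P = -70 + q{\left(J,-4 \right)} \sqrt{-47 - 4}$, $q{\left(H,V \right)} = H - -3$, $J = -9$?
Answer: $40889 - 6 i \sqrt{51} \approx 40889.0 - 42.849 i$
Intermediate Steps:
$q{\left(H,V \right)} = 3 + H$ ($q{\left(H,V \right)} = H + 3 = 3 + H$)
$P = -70 - 6 i \sqrt{51}$ ($P = -70 + \left(3 - 9\right) \sqrt{-47 - 4} = -70 - 6 \sqrt{-51} = -70 - 6 i \sqrt{51} \approx -70.0 - 42.849 i$)
$P - -40959 = \left(-70 - 6 i \sqrt{51}\right) - -40959 = \left(-70 - 6 i \sqrt{51}\right) + 40959 = 40889 - 6 i \sqrt{51}$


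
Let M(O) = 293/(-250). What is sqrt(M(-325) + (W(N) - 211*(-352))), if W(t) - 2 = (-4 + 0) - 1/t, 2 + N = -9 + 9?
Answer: sqrt(46418330)/25 ≈ 272.52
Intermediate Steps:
N = -2 (N = -2 + (-9 + 9) = -2 + 0 = -2)
M(O) = -293/250 (M(O) = 293*(-1/250) = -293/250)
W(t) = -2 - 1/t (W(t) = 2 + ((-4 + 0) - 1/t) = 2 + (-4 - 1/t) = -2 - 1/t)
sqrt(M(-325) + (W(N) - 211*(-352))) = sqrt(-293/250 + ((-2 - 1/(-2)) - 211*(-352))) = sqrt(-293/250 + ((-2 - 1*(-1/2)) + 74272)) = sqrt(-293/250 + ((-2 + 1/2) + 74272)) = sqrt(-293/250 + (-3/2 + 74272)) = sqrt(-293/250 + 148541/2) = sqrt(9283666/125) = sqrt(46418330)/25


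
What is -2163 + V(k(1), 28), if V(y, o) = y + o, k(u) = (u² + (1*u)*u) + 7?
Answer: -2126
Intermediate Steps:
k(u) = 7 + 2*u² (k(u) = (u² + u*u) + 7 = (u² + u²) + 7 = 2*u² + 7 = 7 + 2*u²)
V(y, o) = o + y
-2163 + V(k(1), 28) = -2163 + (28 + (7 + 2*1²)) = -2163 + (28 + (7 + 2*1)) = -2163 + (28 + (7 + 2)) = -2163 + (28 + 9) = -2163 + 37 = -2126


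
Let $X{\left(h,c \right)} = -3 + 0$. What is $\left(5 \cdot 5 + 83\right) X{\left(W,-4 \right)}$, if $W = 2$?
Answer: $-324$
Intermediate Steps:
$X{\left(h,c \right)} = -3$
$\left(5 \cdot 5 + 83\right) X{\left(W,-4 \right)} = \left(5 \cdot 5 + 83\right) \left(-3\right) = \left(25 + 83\right) \left(-3\right) = 108 \left(-3\right) = -324$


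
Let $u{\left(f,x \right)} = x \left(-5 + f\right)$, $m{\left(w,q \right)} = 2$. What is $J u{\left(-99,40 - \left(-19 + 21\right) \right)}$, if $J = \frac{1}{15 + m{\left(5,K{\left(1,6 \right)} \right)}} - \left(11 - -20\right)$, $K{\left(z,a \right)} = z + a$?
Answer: $\frac{2078752}{17} \approx 1.2228 \cdot 10^{5}$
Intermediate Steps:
$K{\left(z,a \right)} = a + z$
$J = - \frac{526}{17}$ ($J = \frac{1}{15 + 2} - \left(11 - -20\right) = \frac{1}{17} - \left(11 + 20\right) = \frac{1}{17} - 31 = - \frac{526}{17} \approx -30.941$)
$J u{\left(-99,40 - \left(-19 + 21\right) \right)} = - \frac{526 \left(40 - \left(-19 + 21\right)\right) \left(-5 - 99\right)}{17} = - \frac{526 \left(40 - 2\right) \left(-104\right)}{17} = - \frac{526 \cdot 38 \left(-104\right)}{17} = \left(- \frac{526}{17}\right) \left(-3952\right) = \frac{2078752}{17}$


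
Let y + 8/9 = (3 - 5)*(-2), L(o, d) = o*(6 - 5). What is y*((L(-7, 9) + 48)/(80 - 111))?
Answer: -1148/279 ≈ -4.1147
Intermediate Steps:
L(o, d) = o (L(o, d) = o*1 = o)
y = 28/9 (y = -8/9 + (3 - 5)*(-2) = -8/9 - 2*(-2) = -8/9 + 4 = 28/9 ≈ 3.1111)
y*((L(-7, 9) + 48)/(80 - 111)) = 28*((-7 + 48)/(80 - 111))/9 = 28*(41/(-31))/9 = 28*(41*(-1/31))/9 = (28/9)*(-41/31) = -1148/279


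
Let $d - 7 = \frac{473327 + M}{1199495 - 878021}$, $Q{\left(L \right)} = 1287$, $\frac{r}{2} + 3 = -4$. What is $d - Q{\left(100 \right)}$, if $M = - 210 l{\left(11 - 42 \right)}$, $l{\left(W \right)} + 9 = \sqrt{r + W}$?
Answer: $- \frac{411011503}{321474} - \frac{105 i \sqrt{5}}{53579} \approx -1278.5 - 0.0043821 i$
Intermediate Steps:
$r = -14$ ($r = -6 + 2 \left(-4\right) = -6 - 8 = -14$)
$l{\left(W \right)} = -9 + \sqrt{-14 + W}$
$M = 1890 - 630 i \sqrt{5}$ ($M = - 210 \left(-9 + \sqrt{-14 + \left(11 - 42\right)}\right) = - 210 \left(-9 + \sqrt{-14 - 31}\right) = - 210 \left(-9 + \sqrt{-45}\right) = - 210 \left(-9 + 3 i \sqrt{5}\right) = 1890 - 630 i \sqrt{5} \approx 1890.0 - 1408.7 i$)
$d = \frac{2725535}{321474} - \frac{105 i \sqrt{5}}{53579}$ ($d = 7 + \frac{473327 + \left(1890 - 630 i \sqrt{5}\right)}{1199495 - 878021} = 7 + \frac{475217 - 630 i \sqrt{5}}{321474} = 7 + \left(475217 - 630 i \sqrt{5}\right) \frac{1}{321474} = 7 + \left(\frac{475217}{321474} - \frac{105 i \sqrt{5}}{53579}\right) = \frac{2725535}{321474} - \frac{105 i \sqrt{5}}{53579} \approx 8.4782 - 0.0043821 i$)
$d - Q{\left(100 \right)} = \left(\frac{2725535}{321474} - \frac{105 i \sqrt{5}}{53579}\right) - 1287 = - \frac{411011503}{321474} - \frac{105 i \sqrt{5}}{53579}$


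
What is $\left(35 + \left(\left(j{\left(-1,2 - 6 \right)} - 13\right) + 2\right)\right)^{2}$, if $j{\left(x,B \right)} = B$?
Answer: $400$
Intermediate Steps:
$\left(35 + \left(\left(j{\left(-1,2 - 6 \right)} - 13\right) + 2\right)\right)^{2} = \left(35 + \left(\left(\left(2 - 6\right) - 13\right) + 2\right)\right)^{2} = \left(35 + \left(\left(-4 - 13\right) + 2\right)\right)^{2} = \left(35 + \left(-17 + 2\right)\right)^{2} = \left(35 - 15\right)^{2} = 20^{2} = 400$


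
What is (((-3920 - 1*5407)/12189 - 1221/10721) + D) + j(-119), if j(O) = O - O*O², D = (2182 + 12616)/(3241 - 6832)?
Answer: 37653765148996082/22345983999 ≈ 1.6850e+6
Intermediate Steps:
D = -2114/513 (D = 14798/(-3591) = 14798*(-1/3591) = -2114/513 ≈ -4.1209)
j(O) = O - O³
(((-3920 - 1*5407)/12189 - 1221/10721) + D) + j(-119) = (((-3920 - 1*5407)/12189 - 1221/10721) - 2114/513) + (-119 - 1*(-119)³) = (((-3920 - 5407)*(1/12189) - 1221*1/10721) - 2114/513) + (-119 - 1*(-1685159)) = ((-9327*1/12189 - 1221/10721) - 2114/513) + (-119 + 1685159) = ((-3109/4063 - 1221/10721) - 2114/513) + 1685040 = (-38292512/43559423 - 2114/513) + 1685040 = -111728678878/22345983999 + 1685040 = 37653765148996082/22345983999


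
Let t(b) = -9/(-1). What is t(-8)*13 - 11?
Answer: 106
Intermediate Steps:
t(b) = 9 (t(b) = -9*(-1) = 9)
t(-8)*13 - 11 = 9*13 - 11 = 117 - 11 = 106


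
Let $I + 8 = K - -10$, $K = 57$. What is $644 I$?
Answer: $37996$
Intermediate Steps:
$I = 59$ ($I = -8 + \left(57 - -10\right) = -8 + \left(57 + 10\right) = -8 + 67 = 59$)
$644 I = 644 \cdot 59 = 37996$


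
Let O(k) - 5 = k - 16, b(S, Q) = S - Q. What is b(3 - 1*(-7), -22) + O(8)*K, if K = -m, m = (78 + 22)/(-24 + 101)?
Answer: 2764/77 ≈ 35.896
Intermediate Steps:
O(k) = -11 + k (O(k) = 5 + (k - 16) = 5 + (-16 + k) = -11 + k)
m = 100/77 ≈ 1.2987
K = -100/77 (K = -1*100/77 = -100/77 ≈ -1.2987)
b(3 - 1*(-7), -22) + O(8)*K = ((3 - 1*(-7)) - 1*(-22)) + (-11 + 8)*(-100/77) = ((3 + 7) + 22) - 3*(-100/77) = (10 + 22) + 300/77 = 32 + 300/77 = 2764/77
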